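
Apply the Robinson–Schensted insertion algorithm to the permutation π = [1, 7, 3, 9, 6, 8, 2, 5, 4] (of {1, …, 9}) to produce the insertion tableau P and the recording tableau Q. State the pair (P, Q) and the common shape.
P = [1, 2, 4, 8] / [3, 5] / [6, 9] / [7];  Q = [1, 2, 4, 6] / [3, 5] / [7, 8] / [9];  common shape = (4, 2, 2, 1)

Row-insert the values π_1, π_2, … into P one at a time, bumping the leftmost entry strictly greater than the inserted value down to the next row. The recording tableau Q records, in position (i, j), the step at which that cell was added to P.
  Insert 1 (step 1): P = [1];  Q = [1]
  Insert 7 (step 2): P = [1, 7];  Q = [1, 2]
  Insert 3 (step 3): P = [1, 3] / [7];  Q = [1, 2] / [3]
  Insert 9 (step 4): P = [1, 3, 9] / [7];  Q = [1, 2, 4] / [3]
  Insert 6 (step 5): P = [1, 3, 6] / [7, 9];  Q = [1, 2, 4] / [3, 5]
  Insert 8 (step 6): P = [1, 3, 6, 8] / [7, 9];  Q = [1, 2, 4, 6] / [3, 5]
  Insert 2 (step 7): P = [1, 2, 6, 8] / [3, 9] / [7];  Q = [1, 2, 4, 6] / [3, 5] / [7]
  Insert 5 (step 8): P = [1, 2, 5, 8] / [3, 6] / [7, 9];  Q = [1, 2, 4, 6] / [3, 5] / [7, 8]
  Insert 4 (step 9): P = [1, 2, 4, 8] / [3, 5] / [6, 9] / [7];  Q = [1, 2, 4, 6] / [3, 5] / [7, 8] / [9]
Final shape: (4, 2, 2, 1).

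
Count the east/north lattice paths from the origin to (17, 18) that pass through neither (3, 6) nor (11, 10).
Number of paths = 2791979442

Inclusion–exclusion. Total paths: C(35, 17) = 4537567650. Through P₁: C(9, 3)·C(26, 14) = 811246800. Through P₂: C(21, 11)·C(14, 6) = 1059206148. Since P₁ is strictly southwest of P₂, a monotone path through both must visit P₁ then P₂; paths through both = C(9, 3)·C(12, 8)·C(14, 6) = 124864740. Avoid both = 4537567650 − 811246800 − 1059206148 + 124864740 = 2791979442.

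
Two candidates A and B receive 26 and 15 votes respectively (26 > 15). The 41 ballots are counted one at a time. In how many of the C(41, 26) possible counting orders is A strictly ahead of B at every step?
Strict-lead orderings = 17018415216

Total orderings of the 41 votes with 26 for A: C(41, 26) = 63432274896. By the Bertrand ballot formula (Cycle Lemma / reflection principle), the number of orderings in which A is strictly ahead of B throughout is (p − q)/(p + q) · C(p + q, p) = (26 − 15)/(26 + 15) · 63432274896 = 17018415216.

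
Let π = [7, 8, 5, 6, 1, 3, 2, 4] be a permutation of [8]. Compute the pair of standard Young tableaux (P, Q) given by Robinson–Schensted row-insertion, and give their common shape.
P = [1, 2, 4] / [3, 6] / [5, 8] / [7];  Q = [1, 2, 8] / [3, 4] / [5, 6] / [7];  common shape = (3, 2, 2, 1)

Row-insert the values π_1, π_2, … into P one at a time, bumping the leftmost entry strictly greater than the inserted value down to the next row. The recording tableau Q records, in position (i, j), the step at which that cell was added to P.
  Insert 7 (step 1): P = [7];  Q = [1]
  Insert 8 (step 2): P = [7, 8];  Q = [1, 2]
  Insert 5 (step 3): P = [5, 8] / [7];  Q = [1, 2] / [3]
  Insert 6 (step 4): P = [5, 6] / [7, 8];  Q = [1, 2] / [3, 4]
  Insert 1 (step 5): P = [1, 6] / [5, 8] / [7];  Q = [1, 2] / [3, 4] / [5]
  Insert 3 (step 6): P = [1, 3] / [5, 6] / [7, 8];  Q = [1, 2] / [3, 4] / [5, 6]
  Insert 2 (step 7): P = [1, 2] / [3, 6] / [5, 8] / [7];  Q = [1, 2] / [3, 4] / [5, 6] / [7]
  Insert 4 (step 8): P = [1, 2, 4] / [3, 6] / [5, 8] / [7];  Q = [1, 2, 8] / [3, 4] / [5, 6] / [7]
Final shape: (3, 2, 2, 1).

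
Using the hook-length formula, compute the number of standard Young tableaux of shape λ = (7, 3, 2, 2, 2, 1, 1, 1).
# SYT of shape (7, 3, 2, 2, 2, 1, 1, 1) = 17736576

Hook-length formula: f^λ = n! / Π hook(c), product over all cells c of the Young diagram. For λ = (7, 3, 2, 2, 2, 1, 1, 1), n = 19 boxes. Hook lengths by row (left-to-right, top-to-bottom): [14, 10, 6, 4, 3, 2, 1]; [9, 5, 1]; [7, 3]; [6, 2]; [5, 1]; [3]; [2]; [1]. Product of hooks = 6858432000. So f^λ = 19! / 6858432000 = 121645100408832000 / 6858432000 = 17736576.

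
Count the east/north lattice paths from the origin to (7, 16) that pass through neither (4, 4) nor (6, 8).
Number of paths = 195730

Inclusion–exclusion. Total paths: C(23, 7) = 245157. Through P₁: C(8, 4)·C(15, 3) = 31850. Through P₂: C(14, 6)·C(9, 1) = 27027. Since P₁ is strictly southwest of P₂, a monotone path through both must visit P₁ then P₂; paths through both = C(8, 4)·C(6, 2)·C(9, 1) = 9450. Avoid both = 245157 − 31850 − 27027 + 9450 = 195730.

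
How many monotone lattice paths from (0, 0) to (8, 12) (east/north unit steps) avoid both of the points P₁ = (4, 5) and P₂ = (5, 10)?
Number of paths = 61920

Inclusion–exclusion. Total paths: C(20, 8) = 125970. Through P₁: C(9, 4)·C(11, 4) = 41580. Through P₂: C(15, 5)·C(5, 3) = 30030. Since P₁ is strictly southwest of P₂, a monotone path through both must visit P₁ then P₂; paths through both = C(9, 4)·C(6, 1)·C(5, 3) = 7560. Avoid both = 125970 − 41580 − 30030 + 7560 = 61920.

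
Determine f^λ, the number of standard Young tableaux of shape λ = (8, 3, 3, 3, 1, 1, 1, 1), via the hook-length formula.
# SYT of shape (8, 3, 3, 3, 1, 1, 1, 1) = 181060880

Hook-length formula: f^λ = n! / Π hook(c), product over all cells c of the Young diagram. For λ = (8, 3, 3, 3, 1, 1, 1, 1), n = 21 boxes. Hook lengths by row (left-to-right, top-to-bottom): [15, 10, 9, 5, 4, 3, 2, 1]; [9, 4, 3]; [8, 3, 2]; [7, 2, 1]; [4]; [3]; [2]; [1]. Product of hooks = 282175488000. So f^λ = 21! / 282175488000 = 51090942171709440000 / 282175488000 = 181060880.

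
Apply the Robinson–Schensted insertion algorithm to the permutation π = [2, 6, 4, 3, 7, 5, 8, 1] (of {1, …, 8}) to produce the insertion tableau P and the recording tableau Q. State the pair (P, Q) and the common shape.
P = [1, 3, 5, 8] / [2, 7] / [4] / [6];  Q = [1, 2, 5, 7] / [3, 6] / [4] / [8];  common shape = (4, 2, 1, 1)

Row-insert the values π_1, π_2, … into P one at a time, bumping the leftmost entry strictly greater than the inserted value down to the next row. The recording tableau Q records, in position (i, j), the step at which that cell was added to P.
  Insert 2 (step 1): P = [2];  Q = [1]
  Insert 6 (step 2): P = [2, 6];  Q = [1, 2]
  Insert 4 (step 3): P = [2, 4] / [6];  Q = [1, 2] / [3]
  Insert 3 (step 4): P = [2, 3] / [4] / [6];  Q = [1, 2] / [3] / [4]
  Insert 7 (step 5): P = [2, 3, 7] / [4] / [6];  Q = [1, 2, 5] / [3] / [4]
  Insert 5 (step 6): P = [2, 3, 5] / [4, 7] / [6];  Q = [1, 2, 5] / [3, 6] / [4]
  Insert 8 (step 7): P = [2, 3, 5, 8] / [4, 7] / [6];  Q = [1, 2, 5, 7] / [3, 6] / [4]
  Insert 1 (step 8): P = [1, 3, 5, 8] / [2, 7] / [4] / [6];  Q = [1, 2, 5, 7] / [3, 6] / [4] / [8]
Final shape: (4, 2, 1, 1).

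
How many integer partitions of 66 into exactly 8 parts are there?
p(66, 8 parts) = 67696

Partitions of n into exactly k parts are in bijection with partitions of n − k into at most k parts (subtract 1 from each part). So p(66, exactly 8) = p(58, parts ≤ 8). Computing via the recurrence p(m, j) = p(m, j−1) + p(m−j, j) gives 67696.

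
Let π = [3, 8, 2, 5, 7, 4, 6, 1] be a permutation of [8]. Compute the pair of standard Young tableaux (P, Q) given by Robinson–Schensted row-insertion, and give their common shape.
P = [1, 4, 6] / [2, 5, 7] / [3] / [8];  Q = [1, 2, 5] / [3, 4, 7] / [6] / [8];  common shape = (3, 3, 1, 1)

Row-insert the values π_1, π_2, … into P one at a time, bumping the leftmost entry strictly greater than the inserted value down to the next row. The recording tableau Q records, in position (i, j), the step at which that cell was added to P.
  Insert 3 (step 1): P = [3];  Q = [1]
  Insert 8 (step 2): P = [3, 8];  Q = [1, 2]
  Insert 2 (step 3): P = [2, 8] / [3];  Q = [1, 2] / [3]
  Insert 5 (step 4): P = [2, 5] / [3, 8];  Q = [1, 2] / [3, 4]
  Insert 7 (step 5): P = [2, 5, 7] / [3, 8];  Q = [1, 2, 5] / [3, 4]
  Insert 4 (step 6): P = [2, 4, 7] / [3, 5] / [8];  Q = [1, 2, 5] / [3, 4] / [6]
  Insert 6 (step 7): P = [2, 4, 6] / [3, 5, 7] / [8];  Q = [1, 2, 5] / [3, 4, 7] / [6]
  Insert 1 (step 8): P = [1, 4, 6] / [2, 5, 7] / [3] / [8];  Q = [1, 2, 5] / [3, 4, 7] / [6] / [8]
Final shape: (3, 3, 1, 1).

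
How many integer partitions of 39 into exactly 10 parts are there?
p(39, 10 parts) = 3015

Partitions of n into exactly k parts are in bijection with partitions of n − k into at most k parts (subtract 1 from each part). So p(39, exactly 10) = p(29, parts ≤ 10). Computing via the recurrence p(m, j) = p(m, j−1) + p(m−j, j) gives 3015.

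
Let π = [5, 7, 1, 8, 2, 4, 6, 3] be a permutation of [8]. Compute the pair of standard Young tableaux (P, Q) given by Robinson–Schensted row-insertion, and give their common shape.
P = [1, 2, 3, 6] / [4, 7, 8] / [5];  Q = [1, 2, 4, 7] / [3, 5, 6] / [8];  common shape = (4, 3, 1)

Row-insert the values π_1, π_2, … into P one at a time, bumping the leftmost entry strictly greater than the inserted value down to the next row. The recording tableau Q records, in position (i, j), the step at which that cell was added to P.
  Insert 5 (step 1): P = [5];  Q = [1]
  Insert 7 (step 2): P = [5, 7];  Q = [1, 2]
  Insert 1 (step 3): P = [1, 7] / [5];  Q = [1, 2] / [3]
  Insert 8 (step 4): P = [1, 7, 8] / [5];  Q = [1, 2, 4] / [3]
  Insert 2 (step 5): P = [1, 2, 8] / [5, 7];  Q = [1, 2, 4] / [3, 5]
  Insert 4 (step 6): P = [1, 2, 4] / [5, 7, 8];  Q = [1, 2, 4] / [3, 5, 6]
  Insert 6 (step 7): P = [1, 2, 4, 6] / [5, 7, 8];  Q = [1, 2, 4, 7] / [3, 5, 6]
  Insert 3 (step 8): P = [1, 2, 3, 6] / [4, 7, 8] / [5];  Q = [1, 2, 4, 7] / [3, 5, 6] / [8]
Final shape: (4, 3, 1).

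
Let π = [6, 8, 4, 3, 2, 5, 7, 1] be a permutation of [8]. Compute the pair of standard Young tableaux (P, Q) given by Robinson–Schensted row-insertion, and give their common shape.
P = [1, 5, 7] / [2, 8] / [3] / [4] / [6];  Q = [1, 2, 7] / [3, 6] / [4] / [5] / [8];  common shape = (3, 2, 1, 1, 1)

Row-insert the values π_1, π_2, … into P one at a time, bumping the leftmost entry strictly greater than the inserted value down to the next row. The recording tableau Q records, in position (i, j), the step at which that cell was added to P.
  Insert 6 (step 1): P = [6];  Q = [1]
  Insert 8 (step 2): P = [6, 8];  Q = [1, 2]
  Insert 4 (step 3): P = [4, 8] / [6];  Q = [1, 2] / [3]
  Insert 3 (step 4): P = [3, 8] / [4] / [6];  Q = [1, 2] / [3] / [4]
  Insert 2 (step 5): P = [2, 8] / [3] / [4] / [6];  Q = [1, 2] / [3] / [4] / [5]
  Insert 5 (step 6): P = [2, 5] / [3, 8] / [4] / [6];  Q = [1, 2] / [3, 6] / [4] / [5]
  Insert 7 (step 7): P = [2, 5, 7] / [3, 8] / [4] / [6];  Q = [1, 2, 7] / [3, 6] / [4] / [5]
  Insert 1 (step 8): P = [1, 5, 7] / [2, 8] / [3] / [4] / [6];  Q = [1, 2, 7] / [3, 6] / [4] / [5] / [8]
Final shape: (3, 2, 1, 1, 1).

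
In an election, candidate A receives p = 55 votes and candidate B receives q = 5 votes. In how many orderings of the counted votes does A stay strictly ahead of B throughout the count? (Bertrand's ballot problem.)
Strict-lead orderings = 4551260

Total orderings of the 60 votes with 55 for A: C(60, 55) = 5461512. By the Bertrand ballot formula (Cycle Lemma / reflection principle), the number of orderings in which A is strictly ahead of B throughout is (p − q)/(p + q) · C(p + q, p) = (55 − 5)/(55 + 5) · 5461512 = 4551260.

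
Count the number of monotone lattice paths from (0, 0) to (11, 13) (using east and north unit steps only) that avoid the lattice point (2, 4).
Number of paths = 1766844

Total paths from (0, 0) to (11, 13): C(24, 11) = 2496144. Paths through (2, 4): (paths (0, 0) → (2, 4)) × (paths (2, 4) → (11, 13)) = C(6, 2) · C(18, 9) = 15 · 48620 = 729300. Avoidance count = 2496144 − 729300 = 1766844.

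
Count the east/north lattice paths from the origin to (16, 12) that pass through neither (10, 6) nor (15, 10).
Number of paths = 16243107

Inclusion–exclusion. Total paths: C(28, 16) = 30421755. Through P₁: C(16, 10)·C(12, 6) = 7399392. Through P₂: C(25, 15)·C(3, 1) = 9806280. Since P₁ is strictly southwest of P₂, a monotone path through both must visit P₁ then P₂; paths through both = C(16, 10)·C(9, 5)·C(3, 1) = 3027024. Avoid both = 30421755 − 7399392 − 9806280 + 3027024 = 16243107.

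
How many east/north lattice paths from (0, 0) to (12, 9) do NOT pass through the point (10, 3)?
Number of paths = 285922

Total paths from (0, 0) to (12, 9): C(21, 12) = 293930. Paths through (10, 3): (paths (0, 0) → (10, 3)) × (paths (10, 3) → (12, 9)) = C(13, 10) · C(8, 2) = 286 · 28 = 8008. Avoidance count = 293930 − 8008 = 285922.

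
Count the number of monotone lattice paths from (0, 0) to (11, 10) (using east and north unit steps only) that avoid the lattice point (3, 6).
Number of paths = 311136

Total paths from (0, 0) to (11, 10): C(21, 11) = 352716. Paths through (3, 6): (paths (0, 0) → (3, 6)) × (paths (3, 6) → (11, 10)) = C(9, 3) · C(12, 8) = 84 · 495 = 41580. Avoidance count = 352716 − 41580 = 311136.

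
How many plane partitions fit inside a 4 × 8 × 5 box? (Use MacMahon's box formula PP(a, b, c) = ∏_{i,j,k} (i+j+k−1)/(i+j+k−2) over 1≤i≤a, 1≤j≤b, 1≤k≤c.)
PP(4, 8, 5) = 4789851066

Evaluate the triple product over i = 1..4, j = 1..8, k = 1..5. The factors are (2/1) · (3/2) · (4/3) · (5/4) · (6/5) · (3/2) · (4/3) · (5/4) · … (160 factors total). The numerators and denominators telescope so the product is an integer; carrying out the multiplication exactly gives PP(4, 8, 5) = 4789851066.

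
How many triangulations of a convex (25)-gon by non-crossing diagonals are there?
C_23 = 343059613650

These polygon triangulations are counted by the Catalan number C_n = (1/(n + 1)) · C(2n, n). For n = 23: C_23 = (1/24) · C(46, 23) = 8233430727600/24 = 343059613650.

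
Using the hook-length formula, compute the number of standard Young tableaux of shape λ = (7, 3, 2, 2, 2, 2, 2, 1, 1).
# SYT of shape (7, 3, 2, 2, 2, 2, 2, 1, 1) = 384107724

Hook-length formula: f^λ = n! / Π hook(c), product over all cells c of the Young diagram. For λ = (7, 3, 2, 2, 2, 2, 2, 1, 1), n = 22 boxes. Hook lengths by row (left-to-right, top-to-bottom): [15, 12, 6, 4, 3, 2, 1]; [10, 7, 1]; [8, 5]; [7, 4]; [6, 3]; [5, 2]; [4, 1]; [2]; [1]. Product of hooks = 2926264320000. So f^λ = 22! / 2926264320000 = 1124000727777607680000 / 2926264320000 = 384107724.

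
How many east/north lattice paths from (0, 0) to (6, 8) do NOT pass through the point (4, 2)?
Number of paths = 2583

Total paths from (0, 0) to (6, 8): C(14, 6) = 3003. Paths through (4, 2): (paths (0, 0) → (4, 2)) × (paths (4, 2) → (6, 8)) = C(6, 4) · C(8, 2) = 15 · 28 = 420. Avoidance count = 3003 − 420 = 2583.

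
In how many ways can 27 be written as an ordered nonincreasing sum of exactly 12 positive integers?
p(27, 12 parts) = 172

Partitions of n into exactly k parts are in bijection with partitions of n − k into at most k parts (subtract 1 from each part). So p(27, exactly 12) = p(15, parts ≤ 12). Computing via the recurrence p(m, j) = p(m, j−1) + p(m−j, j) gives 172.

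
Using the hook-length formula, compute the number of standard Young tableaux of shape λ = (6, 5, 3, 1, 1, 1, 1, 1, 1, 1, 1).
# SYT of shape (6, 5, 3, 1, 1, 1, 1, 1, 1, 1, 1) = 280598175

Hook-length formula: f^λ = n! / Π hook(c), product over all cells c of the Young diagram. For λ = (6, 5, 3, 1, 1, 1, 1, 1, 1, 1, 1), n = 22 boxes. Hook lengths by row (left-to-right, top-to-bottom): [16, 7, 6, 4, 3, 1]; [14, 5, 4, 2, 1]; [11, 2, 1]; [8]; [7]; [6]; [5]; [4]; [3]; [2]; [1]. Product of hooks = 4005730713600. So f^λ = 22! / 4005730713600 = 1124000727777607680000 / 4005730713600 = 280598175.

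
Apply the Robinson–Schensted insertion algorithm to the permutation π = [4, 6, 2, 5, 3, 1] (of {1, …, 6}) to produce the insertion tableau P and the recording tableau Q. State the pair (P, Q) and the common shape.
P = [1, 3] / [2, 5] / [4] / [6];  Q = [1, 2] / [3, 4] / [5] / [6];  common shape = (2, 2, 1, 1)

Row-insert the values π_1, π_2, … into P one at a time, bumping the leftmost entry strictly greater than the inserted value down to the next row. The recording tableau Q records, in position (i, j), the step at which that cell was added to P.
  Insert 4 (step 1): P = [4];  Q = [1]
  Insert 6 (step 2): P = [4, 6];  Q = [1, 2]
  Insert 2 (step 3): P = [2, 6] / [4];  Q = [1, 2] / [3]
  Insert 5 (step 4): P = [2, 5] / [4, 6];  Q = [1, 2] / [3, 4]
  Insert 3 (step 5): P = [2, 3] / [4, 5] / [6];  Q = [1, 2] / [3, 4] / [5]
  Insert 1 (step 6): P = [1, 3] / [2, 5] / [4] / [6];  Q = [1, 2] / [3, 4] / [5] / [6]
Final shape: (2, 2, 1, 1).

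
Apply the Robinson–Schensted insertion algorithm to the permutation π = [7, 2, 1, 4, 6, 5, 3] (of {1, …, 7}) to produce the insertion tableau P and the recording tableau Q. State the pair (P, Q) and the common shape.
P = [1, 3, 5] / [2, 4] / [6] / [7];  Q = [1, 4, 5] / [2, 6] / [3] / [7];  common shape = (3, 2, 1, 1)

Row-insert the values π_1, π_2, … into P one at a time, bumping the leftmost entry strictly greater than the inserted value down to the next row. The recording tableau Q records, in position (i, j), the step at which that cell was added to P.
  Insert 7 (step 1): P = [7];  Q = [1]
  Insert 2 (step 2): P = [2] / [7];  Q = [1] / [2]
  Insert 1 (step 3): P = [1] / [2] / [7];  Q = [1] / [2] / [3]
  Insert 4 (step 4): P = [1, 4] / [2] / [7];  Q = [1, 4] / [2] / [3]
  Insert 6 (step 5): P = [1, 4, 6] / [2] / [7];  Q = [1, 4, 5] / [2] / [3]
  Insert 5 (step 6): P = [1, 4, 5] / [2, 6] / [7];  Q = [1, 4, 5] / [2, 6] / [3]
  Insert 3 (step 7): P = [1, 3, 5] / [2, 4] / [6] / [7];  Q = [1, 4, 5] / [2, 6] / [3] / [7]
Final shape: (3, 2, 1, 1).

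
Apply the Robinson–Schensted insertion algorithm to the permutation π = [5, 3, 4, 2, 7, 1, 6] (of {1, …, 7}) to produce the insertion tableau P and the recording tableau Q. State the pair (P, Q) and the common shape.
P = [1, 4, 6] / [2, 7] / [3] / [5];  Q = [1, 3, 5] / [2, 7] / [4] / [6];  common shape = (3, 2, 1, 1)

Row-insert the values π_1, π_2, … into P one at a time, bumping the leftmost entry strictly greater than the inserted value down to the next row. The recording tableau Q records, in position (i, j), the step at which that cell was added to P.
  Insert 5 (step 1): P = [5];  Q = [1]
  Insert 3 (step 2): P = [3] / [5];  Q = [1] / [2]
  Insert 4 (step 3): P = [3, 4] / [5];  Q = [1, 3] / [2]
  Insert 2 (step 4): P = [2, 4] / [3] / [5];  Q = [1, 3] / [2] / [4]
  Insert 7 (step 5): P = [2, 4, 7] / [3] / [5];  Q = [1, 3, 5] / [2] / [4]
  Insert 1 (step 6): P = [1, 4, 7] / [2] / [3] / [5];  Q = [1, 3, 5] / [2] / [4] / [6]
  Insert 6 (step 7): P = [1, 4, 6] / [2, 7] / [3] / [5];  Q = [1, 3, 5] / [2, 7] / [4] / [6]
Final shape: (3, 2, 1, 1).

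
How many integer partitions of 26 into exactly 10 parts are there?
p(26, 10 parts) = 212

Partitions of n into exactly k parts are in bijection with partitions of n − k into at most k parts (subtract 1 from each part). So p(26, exactly 10) = p(16, parts ≤ 10). Computing via the recurrence p(m, j) = p(m, j−1) + p(m−j, j) gives 212.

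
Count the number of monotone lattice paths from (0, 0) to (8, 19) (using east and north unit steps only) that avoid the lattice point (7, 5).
Number of paths = 2208195

Total paths from (0, 0) to (8, 19): C(27, 8) = 2220075. Paths through (7, 5): (paths (0, 0) → (7, 5)) × (paths (7, 5) → (8, 19)) = C(12, 7) · C(15, 1) = 792 · 15 = 11880. Avoidance count = 2220075 − 11880 = 2208195.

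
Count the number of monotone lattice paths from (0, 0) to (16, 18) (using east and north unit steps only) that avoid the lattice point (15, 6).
Number of paths = 2203255998

Total paths from (0, 0) to (16, 18): C(34, 16) = 2203961430. Paths through (15, 6): (paths (0, 0) → (15, 6)) × (paths (15, 6) → (16, 18)) = C(21, 15) · C(13, 1) = 54264 · 13 = 705432. Avoidance count = 2203961430 − 705432 = 2203255998.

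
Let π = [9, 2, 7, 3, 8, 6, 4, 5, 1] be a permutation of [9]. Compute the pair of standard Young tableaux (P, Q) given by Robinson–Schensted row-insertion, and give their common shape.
P = [1, 3, 4, 5] / [2, 8] / [6] / [7] / [9];  Q = [1, 3, 5, 8] / [2, 6] / [4] / [7] / [9];  common shape = (4, 2, 1, 1, 1)

Row-insert the values π_1, π_2, … into P one at a time, bumping the leftmost entry strictly greater than the inserted value down to the next row. The recording tableau Q records, in position (i, j), the step at which that cell was added to P.
  Insert 9 (step 1): P = [9];  Q = [1]
  Insert 2 (step 2): P = [2] / [9];  Q = [1] / [2]
  Insert 7 (step 3): P = [2, 7] / [9];  Q = [1, 3] / [2]
  Insert 3 (step 4): P = [2, 3] / [7] / [9];  Q = [1, 3] / [2] / [4]
  Insert 8 (step 5): P = [2, 3, 8] / [7] / [9];  Q = [1, 3, 5] / [2] / [4]
  Insert 6 (step 6): P = [2, 3, 6] / [7, 8] / [9];  Q = [1, 3, 5] / [2, 6] / [4]
  Insert 4 (step 7): P = [2, 3, 4] / [6, 8] / [7] / [9];  Q = [1, 3, 5] / [2, 6] / [4] / [7]
  Insert 5 (step 8): P = [2, 3, 4, 5] / [6, 8] / [7] / [9];  Q = [1, 3, 5, 8] / [2, 6] / [4] / [7]
  Insert 1 (step 9): P = [1, 3, 4, 5] / [2, 8] / [6] / [7] / [9];  Q = [1, 3, 5, 8] / [2, 6] / [4] / [7] / [9]
Final shape: (4, 2, 1, 1, 1).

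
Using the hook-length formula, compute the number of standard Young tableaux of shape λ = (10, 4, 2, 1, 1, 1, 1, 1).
# SYT of shape (10, 4, 2, 1, 1, 1, 1, 1) = 78427440

Hook-length formula: f^λ = n! / Π hook(c), product over all cells c of the Young diagram. For λ = (10, 4, 2, 1, 1, 1, 1, 1), n = 21 boxes. Hook lengths by row (left-to-right, top-to-bottom): [17, 11, 9, 8, 6, 5, 4, 3, 2, 1]; [10, 4, 2, 1]; [7, 1]; [5]; [4]; [3]; [2]; [1]. Product of hooks = 651442176000. So f^λ = 21! / 651442176000 = 51090942171709440000 / 651442176000 = 78427440.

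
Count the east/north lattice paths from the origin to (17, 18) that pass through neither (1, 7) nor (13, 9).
Number of paths = 4078129710

Inclusion–exclusion. Total paths: C(35, 17) = 4537567650. Through P₁: C(8, 1)·C(27, 16) = 104303160. Through P₂: C(22, 13)·C(13, 4) = 355655300. Since P₁ is strictly southwest of P₂, a monotone path through both must visit P₁ then P₂; paths through both = C(8, 1)·C(14, 12)·C(13, 4) = 520520. Avoid both = 4537567650 − 104303160 − 355655300 + 520520 = 4078129710.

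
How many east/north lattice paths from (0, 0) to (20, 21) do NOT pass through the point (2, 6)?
Number of paths = 240088504260

Total paths from (0, 0) to (20, 21): C(41, 20) = 269128937220. Paths through (2, 6): (paths (0, 0) → (2, 6)) × (paths (2, 6) → (20, 21)) = C(8, 2) · C(33, 18) = 28 · 1037158320 = 29040432960. Avoidance count = 269128937220 − 29040432960 = 240088504260.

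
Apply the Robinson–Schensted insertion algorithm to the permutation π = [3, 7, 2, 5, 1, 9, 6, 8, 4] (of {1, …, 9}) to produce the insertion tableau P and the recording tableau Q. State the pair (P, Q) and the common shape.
P = [1, 4, 6, 8] / [2, 5, 9] / [3, 7];  Q = [1, 2, 6, 8] / [3, 4, 7] / [5, 9];  common shape = (4, 3, 2)

Row-insert the values π_1, π_2, … into P one at a time, bumping the leftmost entry strictly greater than the inserted value down to the next row. The recording tableau Q records, in position (i, j), the step at which that cell was added to P.
  Insert 3 (step 1): P = [3];  Q = [1]
  Insert 7 (step 2): P = [3, 7];  Q = [1, 2]
  Insert 2 (step 3): P = [2, 7] / [3];  Q = [1, 2] / [3]
  Insert 5 (step 4): P = [2, 5] / [3, 7];  Q = [1, 2] / [3, 4]
  Insert 1 (step 5): P = [1, 5] / [2, 7] / [3];  Q = [1, 2] / [3, 4] / [5]
  Insert 9 (step 6): P = [1, 5, 9] / [2, 7] / [3];  Q = [1, 2, 6] / [3, 4] / [5]
  Insert 6 (step 7): P = [1, 5, 6] / [2, 7, 9] / [3];  Q = [1, 2, 6] / [3, 4, 7] / [5]
  Insert 8 (step 8): P = [1, 5, 6, 8] / [2, 7, 9] / [3];  Q = [1, 2, 6, 8] / [3, 4, 7] / [5]
  Insert 4 (step 9): P = [1, 4, 6, 8] / [2, 5, 9] / [3, 7];  Q = [1, 2, 6, 8] / [3, 4, 7] / [5, 9]
Final shape: (4, 3, 2).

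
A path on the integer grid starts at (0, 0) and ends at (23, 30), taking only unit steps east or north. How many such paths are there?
Number of paths = 623404249591760

A monotone lattice path from (0, 0) to (23, 30) consists of 23 east steps and 30 north steps in some order, so it is determined by which 23 of the 53 steps are east. The count is C(53, 23) = 623404249591760.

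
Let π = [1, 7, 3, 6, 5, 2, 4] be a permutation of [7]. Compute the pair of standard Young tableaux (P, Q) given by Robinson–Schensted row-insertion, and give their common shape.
P = [1, 2, 4] / [3, 5] / [6] / [7];  Q = [1, 2, 4] / [3, 7] / [5] / [6];  common shape = (3, 2, 1, 1)

Row-insert the values π_1, π_2, … into P one at a time, bumping the leftmost entry strictly greater than the inserted value down to the next row. The recording tableau Q records, in position (i, j), the step at which that cell was added to P.
  Insert 1 (step 1): P = [1];  Q = [1]
  Insert 7 (step 2): P = [1, 7];  Q = [1, 2]
  Insert 3 (step 3): P = [1, 3] / [7];  Q = [1, 2] / [3]
  Insert 6 (step 4): P = [1, 3, 6] / [7];  Q = [1, 2, 4] / [3]
  Insert 5 (step 5): P = [1, 3, 5] / [6] / [7];  Q = [1, 2, 4] / [3] / [5]
  Insert 2 (step 6): P = [1, 2, 5] / [3] / [6] / [7];  Q = [1, 2, 4] / [3] / [5] / [6]
  Insert 4 (step 7): P = [1, 2, 4] / [3, 5] / [6] / [7];  Q = [1, 2, 4] / [3, 7] / [5] / [6]
Final shape: (3, 2, 1, 1).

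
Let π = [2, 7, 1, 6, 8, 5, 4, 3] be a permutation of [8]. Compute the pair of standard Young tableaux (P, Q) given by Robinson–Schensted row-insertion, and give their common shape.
P = [1, 3, 8] / [2, 4] / [5] / [6] / [7];  Q = [1, 2, 5] / [3, 4] / [6] / [7] / [8];  common shape = (3, 2, 1, 1, 1)

Row-insert the values π_1, π_2, … into P one at a time, bumping the leftmost entry strictly greater than the inserted value down to the next row. The recording tableau Q records, in position (i, j), the step at which that cell was added to P.
  Insert 2 (step 1): P = [2];  Q = [1]
  Insert 7 (step 2): P = [2, 7];  Q = [1, 2]
  Insert 1 (step 3): P = [1, 7] / [2];  Q = [1, 2] / [3]
  Insert 6 (step 4): P = [1, 6] / [2, 7];  Q = [1, 2] / [3, 4]
  Insert 8 (step 5): P = [1, 6, 8] / [2, 7];  Q = [1, 2, 5] / [3, 4]
  Insert 5 (step 6): P = [1, 5, 8] / [2, 6] / [7];  Q = [1, 2, 5] / [3, 4] / [6]
  Insert 4 (step 7): P = [1, 4, 8] / [2, 5] / [6] / [7];  Q = [1, 2, 5] / [3, 4] / [6] / [7]
  Insert 3 (step 8): P = [1, 3, 8] / [2, 4] / [5] / [6] / [7];  Q = [1, 2, 5] / [3, 4] / [6] / [7] / [8]
Final shape: (3, 2, 1, 1, 1).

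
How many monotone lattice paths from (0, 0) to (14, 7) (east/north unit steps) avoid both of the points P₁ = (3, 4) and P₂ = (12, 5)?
Number of paths = 68512

Inclusion–exclusion. Total paths: C(21, 14) = 116280. Through P₁: C(7, 3)·C(14, 11) = 12740. Through P₂: C(17, 12)·C(4, 2) = 37128. Since P₁ is strictly southwest of P₂, a monotone path through both must visit P₁ then P₂; paths through both = C(7, 3)·C(10, 9)·C(4, 2) = 2100. Avoid both = 116280 − 12740 − 37128 + 2100 = 68512.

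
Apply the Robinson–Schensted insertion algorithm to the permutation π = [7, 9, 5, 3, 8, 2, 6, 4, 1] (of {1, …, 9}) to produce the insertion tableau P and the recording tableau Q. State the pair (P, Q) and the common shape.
P = [1, 4] / [2, 6] / [3, 8] / [5, 9] / [7];  Q = [1, 2] / [3, 5] / [4, 7] / [6, 8] / [9];  common shape = (2, 2, 2, 2, 1)

Row-insert the values π_1, π_2, … into P one at a time, bumping the leftmost entry strictly greater than the inserted value down to the next row. The recording tableau Q records, in position (i, j), the step at which that cell was added to P.
  Insert 7 (step 1): P = [7];  Q = [1]
  Insert 9 (step 2): P = [7, 9];  Q = [1, 2]
  Insert 5 (step 3): P = [5, 9] / [7];  Q = [1, 2] / [3]
  Insert 3 (step 4): P = [3, 9] / [5] / [7];  Q = [1, 2] / [3] / [4]
  Insert 8 (step 5): P = [3, 8] / [5, 9] / [7];  Q = [1, 2] / [3, 5] / [4]
  Insert 2 (step 6): P = [2, 8] / [3, 9] / [5] / [7];  Q = [1, 2] / [3, 5] / [4] / [6]
  Insert 6 (step 7): P = [2, 6] / [3, 8] / [5, 9] / [7];  Q = [1, 2] / [3, 5] / [4, 7] / [6]
  Insert 4 (step 8): P = [2, 4] / [3, 6] / [5, 8] / [7, 9];  Q = [1, 2] / [3, 5] / [4, 7] / [6, 8]
  Insert 1 (step 9): P = [1, 4] / [2, 6] / [3, 8] / [5, 9] / [7];  Q = [1, 2] / [3, 5] / [4, 7] / [6, 8] / [9]
Final shape: (2, 2, 2, 2, 1).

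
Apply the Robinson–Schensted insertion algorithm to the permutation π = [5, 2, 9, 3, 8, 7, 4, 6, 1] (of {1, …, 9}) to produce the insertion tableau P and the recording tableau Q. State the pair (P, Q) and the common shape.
P = [1, 3, 4, 6] / [2, 7] / [5] / [8] / [9];  Q = [1, 3, 5, 8] / [2, 4] / [6] / [7] / [9];  common shape = (4, 2, 1, 1, 1)

Row-insert the values π_1, π_2, … into P one at a time, bumping the leftmost entry strictly greater than the inserted value down to the next row. The recording tableau Q records, in position (i, j), the step at which that cell was added to P.
  Insert 5 (step 1): P = [5];  Q = [1]
  Insert 2 (step 2): P = [2] / [5];  Q = [1] / [2]
  Insert 9 (step 3): P = [2, 9] / [5];  Q = [1, 3] / [2]
  Insert 3 (step 4): P = [2, 3] / [5, 9];  Q = [1, 3] / [2, 4]
  Insert 8 (step 5): P = [2, 3, 8] / [5, 9];  Q = [1, 3, 5] / [2, 4]
  Insert 7 (step 6): P = [2, 3, 7] / [5, 8] / [9];  Q = [1, 3, 5] / [2, 4] / [6]
  Insert 4 (step 7): P = [2, 3, 4] / [5, 7] / [8] / [9];  Q = [1, 3, 5] / [2, 4] / [6] / [7]
  Insert 6 (step 8): P = [2, 3, 4, 6] / [5, 7] / [8] / [9];  Q = [1, 3, 5, 8] / [2, 4] / [6] / [7]
  Insert 1 (step 9): P = [1, 3, 4, 6] / [2, 7] / [5] / [8] / [9];  Q = [1, 3, 5, 8] / [2, 4] / [6] / [7] / [9]
Final shape: (4, 2, 1, 1, 1).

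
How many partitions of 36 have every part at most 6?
p(36, parts ≤ 6) = 2432

Use the recurrence p(n, m) = p(n, m−1) + p(n−m, m): either the largest part is < m (count p(n, m−1)) or the largest part is exactly m (remove one copy of m, count p(n−m, m)). With p(0, ·) = 1 this gives p(36, parts ≤ 6) = 2432. (By conjugating Young diagrams, this also counts partitions of 36 into at most 6 parts.)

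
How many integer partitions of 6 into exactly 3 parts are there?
p(6, 3 parts) = 3

Partitions of n into exactly k parts ↔ partitions of n − k into at most k parts (subtract 1 from each part). For n = 6, k = 3, the partitions are: 4+1+1, 3+2+1, 2+2+2. Count = 3.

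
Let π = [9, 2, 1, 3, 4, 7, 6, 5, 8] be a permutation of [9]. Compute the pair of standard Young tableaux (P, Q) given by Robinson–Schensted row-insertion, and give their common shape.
P = [1, 3, 4, 5, 8] / [2, 6] / [7] / [9];  Q = [1, 4, 5, 6, 9] / [2, 7] / [3] / [8];  common shape = (5, 2, 1, 1)

Row-insert the values π_1, π_2, … into P one at a time, bumping the leftmost entry strictly greater than the inserted value down to the next row. The recording tableau Q records, in position (i, j), the step at which that cell was added to P.
  Insert 9 (step 1): P = [9];  Q = [1]
  Insert 2 (step 2): P = [2] / [9];  Q = [1] / [2]
  Insert 1 (step 3): P = [1] / [2] / [9];  Q = [1] / [2] / [3]
  Insert 3 (step 4): P = [1, 3] / [2] / [9];  Q = [1, 4] / [2] / [3]
  Insert 4 (step 5): P = [1, 3, 4] / [2] / [9];  Q = [1, 4, 5] / [2] / [3]
  Insert 7 (step 6): P = [1, 3, 4, 7] / [2] / [9];  Q = [1, 4, 5, 6] / [2] / [3]
  Insert 6 (step 7): P = [1, 3, 4, 6] / [2, 7] / [9];  Q = [1, 4, 5, 6] / [2, 7] / [3]
  Insert 5 (step 8): P = [1, 3, 4, 5] / [2, 6] / [7] / [9];  Q = [1, 4, 5, 6] / [2, 7] / [3] / [8]
  Insert 8 (step 9): P = [1, 3, 4, 5, 8] / [2, 6] / [7] / [9];  Q = [1, 4, 5, 6, 9] / [2, 7] / [3] / [8]
Final shape: (5, 2, 1, 1).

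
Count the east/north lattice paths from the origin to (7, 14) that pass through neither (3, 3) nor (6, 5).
Number of paths = 86360

Inclusion–exclusion. Total paths: C(21, 7) = 116280. Through P₁: C(6, 3)·C(15, 4) = 27300. Through P₂: C(11, 6)·C(10, 1) = 4620. Since P₁ is strictly southwest of P₂, a monotone path through both must visit P₁ then P₂; paths through both = C(6, 3)·C(5, 3)·C(10, 1) = 2000. Avoid both = 116280 − 27300 − 4620 + 2000 = 86360.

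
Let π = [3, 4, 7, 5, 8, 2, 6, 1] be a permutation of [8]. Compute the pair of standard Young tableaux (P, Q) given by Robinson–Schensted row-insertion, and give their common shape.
P = [1, 4, 5, 6] / [2, 8] / [3] / [7];  Q = [1, 2, 3, 5] / [4, 7] / [6] / [8];  common shape = (4, 2, 1, 1)

Row-insert the values π_1, π_2, … into P one at a time, bumping the leftmost entry strictly greater than the inserted value down to the next row. The recording tableau Q records, in position (i, j), the step at which that cell was added to P.
  Insert 3 (step 1): P = [3];  Q = [1]
  Insert 4 (step 2): P = [3, 4];  Q = [1, 2]
  Insert 7 (step 3): P = [3, 4, 7];  Q = [1, 2, 3]
  Insert 5 (step 4): P = [3, 4, 5] / [7];  Q = [1, 2, 3] / [4]
  Insert 8 (step 5): P = [3, 4, 5, 8] / [7];  Q = [1, 2, 3, 5] / [4]
  Insert 2 (step 6): P = [2, 4, 5, 8] / [3] / [7];  Q = [1, 2, 3, 5] / [4] / [6]
  Insert 6 (step 7): P = [2, 4, 5, 6] / [3, 8] / [7];  Q = [1, 2, 3, 5] / [4, 7] / [6]
  Insert 1 (step 8): P = [1, 4, 5, 6] / [2, 8] / [3] / [7];  Q = [1, 2, 3, 5] / [4, 7] / [6] / [8]
Final shape: (4, 2, 1, 1).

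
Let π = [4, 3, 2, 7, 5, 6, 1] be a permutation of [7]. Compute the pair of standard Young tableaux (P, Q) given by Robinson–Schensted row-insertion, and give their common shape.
P = [1, 5, 6] / [2, 7] / [3] / [4];  Q = [1, 4, 6] / [2, 5] / [3] / [7];  common shape = (3, 2, 1, 1)

Row-insert the values π_1, π_2, … into P one at a time, bumping the leftmost entry strictly greater than the inserted value down to the next row. The recording tableau Q records, in position (i, j), the step at which that cell was added to P.
  Insert 4 (step 1): P = [4];  Q = [1]
  Insert 3 (step 2): P = [3] / [4];  Q = [1] / [2]
  Insert 2 (step 3): P = [2] / [3] / [4];  Q = [1] / [2] / [3]
  Insert 7 (step 4): P = [2, 7] / [3] / [4];  Q = [1, 4] / [2] / [3]
  Insert 5 (step 5): P = [2, 5] / [3, 7] / [4];  Q = [1, 4] / [2, 5] / [3]
  Insert 6 (step 6): P = [2, 5, 6] / [3, 7] / [4];  Q = [1, 4, 6] / [2, 5] / [3]
  Insert 1 (step 7): P = [1, 5, 6] / [2, 7] / [3] / [4];  Q = [1, 4, 6] / [2, 5] / [3] / [7]
Final shape: (3, 2, 1, 1).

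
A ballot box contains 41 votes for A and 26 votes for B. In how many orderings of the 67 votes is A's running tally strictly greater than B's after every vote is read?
Strict-lead orderings = 605225888816998680

Total orderings of the 67 votes with 41 for A: C(67, 41) = 2703342303382594104. By the Bertrand ballot formula (Cycle Lemma / reflection principle), the number of orderings in which A is strictly ahead of B throughout is (p − q)/(p + q) · C(p + q, p) = (41 − 26)/(41 + 26) · 2703342303382594104 = 605225888816998680.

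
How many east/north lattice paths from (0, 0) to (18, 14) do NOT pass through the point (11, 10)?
Number of paths = 355039320

Total paths from (0, 0) to (18, 14): C(32, 18) = 471435600. Paths through (11, 10): (paths (0, 0) → (11, 10)) × (paths (11, 10) → (18, 14)) = C(21, 11) · C(11, 7) = 352716 · 330 = 116396280. Avoidance count = 471435600 − 116396280 = 355039320.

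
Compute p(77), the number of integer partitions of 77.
p(77) = 10619863

Compute p(n) via the recurrence p(n, m) = p(n, m−1) + p(n−m, m), where p(n, m) counts partitions of n with all parts ≤ m and p(n) = p(n, n). The base cases are p(0, m) = 1 and p(n, 0) = 0 for n > 0. Filling the table yields p(77) = 10619863. (Euler's pentagonal recurrence is an alternative.)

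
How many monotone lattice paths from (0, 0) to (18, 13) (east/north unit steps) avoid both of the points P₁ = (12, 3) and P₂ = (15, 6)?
Number of paths = 197189755

Inclusion–exclusion. Total paths: C(31, 18) = 206253075. Through P₁: C(15, 12)·C(16, 6) = 3643640. Through P₂: C(21, 15)·C(10, 3) = 6511680. Since P₁ is strictly southwest of P₂, a monotone path through both must visit P₁ then P₂; paths through both = C(15, 12)·C(6, 3)·C(10, 3) = 1092000. Avoid both = 206253075 − 3643640 − 6511680 + 1092000 = 197189755.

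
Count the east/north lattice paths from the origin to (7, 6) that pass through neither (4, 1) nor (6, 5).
Number of paths = 662

Inclusion–exclusion. Total paths: C(13, 7) = 1716. Through P₁: C(5, 4)·C(8, 3) = 280. Through P₂: C(11, 6)·C(2, 1) = 924. Since P₁ is strictly southwest of P₂, a monotone path through both must visit P₁ then P₂; paths through both = C(5, 4)·C(6, 2)·C(2, 1) = 150. Avoid both = 1716 − 280 − 924 + 150 = 662.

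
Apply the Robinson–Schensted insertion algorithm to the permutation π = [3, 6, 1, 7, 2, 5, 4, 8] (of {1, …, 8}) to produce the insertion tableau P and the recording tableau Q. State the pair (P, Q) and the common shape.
P = [1, 2, 4, 8] / [3, 5, 7] / [6];  Q = [1, 2, 4, 8] / [3, 5, 6] / [7];  common shape = (4, 3, 1)

Row-insert the values π_1, π_2, … into P one at a time, bumping the leftmost entry strictly greater than the inserted value down to the next row. The recording tableau Q records, in position (i, j), the step at which that cell was added to P.
  Insert 3 (step 1): P = [3];  Q = [1]
  Insert 6 (step 2): P = [3, 6];  Q = [1, 2]
  Insert 1 (step 3): P = [1, 6] / [3];  Q = [1, 2] / [3]
  Insert 7 (step 4): P = [1, 6, 7] / [3];  Q = [1, 2, 4] / [3]
  Insert 2 (step 5): P = [1, 2, 7] / [3, 6];  Q = [1, 2, 4] / [3, 5]
  Insert 5 (step 6): P = [1, 2, 5] / [3, 6, 7];  Q = [1, 2, 4] / [3, 5, 6]
  Insert 4 (step 7): P = [1, 2, 4] / [3, 5, 7] / [6];  Q = [1, 2, 4] / [3, 5, 6] / [7]
  Insert 8 (step 8): P = [1, 2, 4, 8] / [3, 5, 7] / [6];  Q = [1, 2, 4, 8] / [3, 5, 6] / [7]
Final shape: (4, 3, 1).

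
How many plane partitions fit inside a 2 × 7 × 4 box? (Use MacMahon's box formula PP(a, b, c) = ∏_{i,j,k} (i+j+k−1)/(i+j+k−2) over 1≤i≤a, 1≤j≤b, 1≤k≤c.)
PP(2, 7, 4) = 32670

Evaluate the triple product over i = 1..2, j = 1..7, k = 1..4. The factors are (2/1) · (3/2) · (4/3) · (5/4) · (3/2) · (4/3) · (5/4) · (6/5) · … (56 factors total). The numerators and denominators telescope so the product is an integer; carrying out the multiplication exactly gives PP(2, 7, 4) = 32670.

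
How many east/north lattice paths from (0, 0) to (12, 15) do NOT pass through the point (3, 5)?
Number of paths = 12210692

Total paths from (0, 0) to (12, 15): C(27, 12) = 17383860. Paths through (3, 5): (paths (0, 0) → (3, 5)) × (paths (3, 5) → (12, 15)) = C(8, 3) · C(19, 9) = 56 · 92378 = 5173168. Avoidance count = 17383860 − 5173168 = 12210692.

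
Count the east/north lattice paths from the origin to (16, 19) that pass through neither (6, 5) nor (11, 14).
Number of paths = 2263644726

Inclusion–exclusion. Total paths: C(35, 16) = 4059928950. Through P₁: C(11, 6)·C(24, 10) = 906100272. Through P₂: C(25, 11)·C(10, 5) = 1123264800. Since P₁ is strictly southwest of P₂, a monotone path through both must visit P₁ then P₂; paths through both = C(11, 6)·C(14, 5)·C(10, 5) = 233080848. Avoid both = 4059928950 − 906100272 − 1123264800 + 233080848 = 2263644726.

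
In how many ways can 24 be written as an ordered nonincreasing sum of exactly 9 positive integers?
p(24, 9 parts) = 157

Partitions of n into exactly k parts are in bijection with partitions of n − k into at most k parts (subtract 1 from each part). So p(24, exactly 9) = p(15, parts ≤ 9). Computing via the recurrence p(m, j) = p(m, j−1) + p(m−j, j) gives 157.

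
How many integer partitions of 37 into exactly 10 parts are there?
p(37, 10 parts) = 2112

Partitions of n into exactly k parts are in bijection with partitions of n − k into at most k parts (subtract 1 from each part). So p(37, exactly 10) = p(27, parts ≤ 10). Computing via the recurrence p(m, j) = p(m, j−1) + p(m−j, j) gives 2112.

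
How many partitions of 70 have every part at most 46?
p(70, parts ≤ 46) = 4082205

Use the recurrence p(n, m) = p(n, m−1) + p(n−m, m): either the largest part is < m (count p(n, m−1)) or the largest part is exactly m (remove one copy of m, count p(n−m, m)). With p(0, ·) = 1 this gives p(70, parts ≤ 46) = 4082205. (By conjugating Young diagrams, this also counts partitions of 70 into at most 46 parts.)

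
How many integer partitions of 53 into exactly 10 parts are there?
p(53, 10 parts) = 25608

Partitions of n into exactly k parts are in bijection with partitions of n − k into at most k parts (subtract 1 from each part). So p(53, exactly 10) = p(43, parts ≤ 10). Computing via the recurrence p(m, j) = p(m, j−1) + p(m−j, j) gives 25608.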